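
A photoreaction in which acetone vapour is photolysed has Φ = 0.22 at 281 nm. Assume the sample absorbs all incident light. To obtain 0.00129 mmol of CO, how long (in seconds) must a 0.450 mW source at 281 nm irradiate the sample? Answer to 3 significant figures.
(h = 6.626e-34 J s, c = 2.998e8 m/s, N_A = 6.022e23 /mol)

t ≈ 5550 s

Product: 0.00129 mmol = 1.29e-6 mol.
Photons that must be absorbed: 1.29e-6 / 0.22 = 5.864e-6 mol.
Photon energy: hc/λ = 7.069e-19 J; per mole, 4.257e5 J mol⁻¹.
Energy required: 5.864e-6 × 4.257e5 = 2.496 J.
Time: 2.496 J / 0.00045 W = 5550 s.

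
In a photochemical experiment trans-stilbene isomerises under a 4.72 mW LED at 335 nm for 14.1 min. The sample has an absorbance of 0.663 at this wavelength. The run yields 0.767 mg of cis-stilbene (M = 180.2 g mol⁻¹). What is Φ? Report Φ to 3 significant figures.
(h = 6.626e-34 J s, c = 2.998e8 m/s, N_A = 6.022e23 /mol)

Φ = 0.486

Product: 0.767 mg / 180.2 g mol⁻¹ = 4.256e-6 mol.
Photon energy at 335 nm: hc/λ = (6.626e-34)(2.998e8)/(335e-9) = 5.930e-19 J.
Energy delivered: (4.72 mW)(846 s) = 3.993 J.
Photons incident: 3.993 / 5.930e-19 = 6.734e18, i.e. 6.734e18/6.022e23 = 1.118e-5 mol.
Fraction absorbed: 1 − 10^(−0.663) = 0.7827.
Photons absorbed: 0.7827 × 1.118e-5 = 8.751e-6 mol.
Φ = 4.256e-6 mol / 8.751e-6 mol photons = 0.486.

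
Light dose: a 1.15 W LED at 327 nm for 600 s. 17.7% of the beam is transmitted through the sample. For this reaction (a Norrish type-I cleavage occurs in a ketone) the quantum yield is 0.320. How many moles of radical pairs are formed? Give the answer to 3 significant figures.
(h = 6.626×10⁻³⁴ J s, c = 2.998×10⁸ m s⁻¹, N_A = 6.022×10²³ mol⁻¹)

4.97×10⁻⁴ mol

Photon energy at 327 nm: hc/λ = (6.626×10⁻³⁴)(2.998×10⁸)/(327×10⁻⁹) = 6.075×10⁻¹⁹ J.
Energy delivered: (1.15 W)(600 s) = 690.0 J.
Photons incident: 690.0 / 6.075×10⁻¹⁹ = 1.136×10²¹, i.e. 1.136×10²¹/6.022×10²³ = 0.001886 mol.
Fraction absorbed: 1 − 17.7/100 = 0.8230.
Photons absorbed: 0.8230 × 0.001886 = 0.001552 mol.
Product: Φ × n_abs = 0.320 × 0.001552 = 4.966×10⁻⁴ mol.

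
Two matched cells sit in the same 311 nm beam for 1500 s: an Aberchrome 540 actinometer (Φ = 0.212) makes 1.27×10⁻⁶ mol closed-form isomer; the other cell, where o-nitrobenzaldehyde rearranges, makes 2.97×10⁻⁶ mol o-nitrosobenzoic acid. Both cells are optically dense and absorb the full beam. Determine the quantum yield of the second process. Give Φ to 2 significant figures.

Photons absorbed by the actinometer: 1.27×10⁻⁶ / 0.212 = 5.991×10⁻⁶ mol.
Φ(unknown) = 2.97×10⁻⁶ / 5.991×10⁻⁶ = 0.50.

Φ = 0.50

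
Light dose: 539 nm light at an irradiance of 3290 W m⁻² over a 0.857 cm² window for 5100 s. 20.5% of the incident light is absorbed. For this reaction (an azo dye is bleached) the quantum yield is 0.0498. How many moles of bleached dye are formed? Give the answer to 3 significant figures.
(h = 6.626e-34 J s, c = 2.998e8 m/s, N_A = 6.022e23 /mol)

6.61e-5 mol

Photon energy at 539 nm: hc/λ = (6.626e-34)(2.998e8)/(539e-9) = 3.685e-19 J.
Energy delivered: (3290 W m⁻²)(0.857e-4 m²)(5100 s) = 1438 J.
Photons incident: 1438 / 3.685e-19 = 3.902e21, i.e. 3.902e21/6.022e23 = 0.006480 mol.
Photons absorbed: 0.205 × 0.006480 = 0.001328 mol.
Product: Φ × n_abs = 0.0498 × 0.001328 = 6.613e-5 mol.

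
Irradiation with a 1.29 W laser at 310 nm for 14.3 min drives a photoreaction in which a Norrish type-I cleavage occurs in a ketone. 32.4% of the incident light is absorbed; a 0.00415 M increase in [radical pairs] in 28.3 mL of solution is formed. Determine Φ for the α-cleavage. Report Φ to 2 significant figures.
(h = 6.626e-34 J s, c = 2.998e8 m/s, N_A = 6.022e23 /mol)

Product: (0.00415 M)(0.0283 L) = 1.174e-4 mol.
Photon energy at 310 nm: hc/λ = (6.626e-34)(2.998e8)/(310e-9) = 6.408e-19 J.
Energy delivered: (1.29 W)(858 s) = 1107 J.
Photons incident: 1107 / 6.408e-19 = 1.728e21, i.e. 1.728e21/6.022e23 = 0.002869 mol.
Photons absorbed: 0.324 × 0.002869 = 9.296e-4 mol.
Φ = 1.174e-4 mol / 9.296e-4 mol photons = 0.13.

Φ = 0.13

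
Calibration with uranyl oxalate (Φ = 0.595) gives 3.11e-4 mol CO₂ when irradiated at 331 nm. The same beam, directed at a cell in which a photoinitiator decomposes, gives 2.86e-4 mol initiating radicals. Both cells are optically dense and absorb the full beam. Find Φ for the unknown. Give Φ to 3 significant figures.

Φ = 0.547

Photons absorbed by the actinometer: 3.11e-4 / 0.595 = 5.227e-4 mol.
Φ(unknown) = 2.86e-4 / 5.227e-4 = 0.547.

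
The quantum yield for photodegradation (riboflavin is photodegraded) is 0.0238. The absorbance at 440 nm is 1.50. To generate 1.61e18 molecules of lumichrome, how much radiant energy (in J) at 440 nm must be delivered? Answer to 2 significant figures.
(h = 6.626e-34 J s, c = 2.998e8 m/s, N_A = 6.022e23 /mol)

32 J

Product: 1.61e18 / 6.022e23 = 2.674e-6 mol.
Photons that must be absorbed: 2.674e-6 / 0.0238 = 1.124e-4 mol.
Fraction absorbed: 1 − 10^(−1.50) = 0.9684.
Incident photons needed: 1.124e-4 / 0.9684 = 1.161e-4 mol.
Photon energy: hc/λ = 4.515e-19 J; per mole, 2.719e5 J mol⁻¹.
Energy required: 1.161e-4 × 2.719e5 = 32 J.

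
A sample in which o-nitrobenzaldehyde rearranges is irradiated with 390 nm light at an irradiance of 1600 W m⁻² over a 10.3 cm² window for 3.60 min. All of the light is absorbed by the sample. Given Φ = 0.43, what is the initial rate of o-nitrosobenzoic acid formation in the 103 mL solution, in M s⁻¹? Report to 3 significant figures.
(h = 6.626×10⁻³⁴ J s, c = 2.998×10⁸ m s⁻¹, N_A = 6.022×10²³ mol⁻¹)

2.24×10⁻⁵ M s⁻¹

Photon energy at 390 nm: hc/λ = (6.626×10⁻³⁴)(2.998×10⁸)/(390×10⁻⁹) = 5.094×10⁻¹⁹ J.
Energy delivered: (1600 W m⁻²)(10.3×10⁻⁴ m²)(216 s) = 356.0 J.
Photons incident: 356.0 / 5.094×10⁻¹⁹ = 6.989×10²⁰, i.e. 6.989×10²⁰/6.022×10²³ = 0.001161 mol.
Product formed: 0.43 × 0.001161 = 4.992×10⁻⁴ mol.
Rate: 4.992×10⁻⁴ mol / (216 s × 0.103 L) = 2.24×10⁻⁵ M s⁻¹.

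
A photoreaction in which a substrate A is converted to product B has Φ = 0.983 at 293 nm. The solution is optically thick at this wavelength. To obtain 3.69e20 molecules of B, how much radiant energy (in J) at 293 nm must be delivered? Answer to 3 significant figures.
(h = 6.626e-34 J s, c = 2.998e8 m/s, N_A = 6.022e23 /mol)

255 J

Product: 3.69e20 / 6.022e23 = 6.128e-4 mol.
Photons that must be absorbed: 6.128e-4 / 0.983 = 6.234e-4 mol.
Photon energy: hc/λ = 6.780e-19 J; per mole, 4.083e5 J mol⁻¹.
Energy required: 6.234e-4 × 4.083e5 = 255 J.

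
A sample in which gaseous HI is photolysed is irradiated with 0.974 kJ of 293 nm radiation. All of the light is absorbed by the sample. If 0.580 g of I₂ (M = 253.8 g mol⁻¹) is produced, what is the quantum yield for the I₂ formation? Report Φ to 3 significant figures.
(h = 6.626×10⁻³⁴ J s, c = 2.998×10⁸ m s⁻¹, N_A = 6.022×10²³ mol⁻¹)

Product: 0.580 g / 253.8 g mol⁻¹ = 0.002285 mol.
Photon energy at 293 nm: hc/λ = (6.626×10⁻³⁴)(2.998×10⁸)/(293×10⁻⁹) = 6.780×10⁻¹⁹ J.
Incident energy: 0.974 kJ = 974 J.
Photons incident: 974 / 6.780×10⁻¹⁹ = 1.437×10²¹, i.e. 1.437×10²¹/6.022×10²³ = 0.002386 mol.
Φ = 0.002285 mol / 0.002386 mol photons = 0.958.

Φ = 0.958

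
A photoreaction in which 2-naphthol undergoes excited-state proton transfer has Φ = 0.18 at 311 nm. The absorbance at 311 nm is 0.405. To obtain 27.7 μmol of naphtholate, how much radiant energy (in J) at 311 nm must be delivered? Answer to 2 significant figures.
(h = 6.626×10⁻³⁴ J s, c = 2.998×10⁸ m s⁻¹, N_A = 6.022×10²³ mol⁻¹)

98 J

Product: 27.7 μmol = 2.77×10⁻⁵ mol.
Photons that must be absorbed: 2.77×10⁻⁵ / 0.18 = 1.539×10⁻⁴ mol.
Fraction absorbed: 1 − 10^(−0.405) = 0.6064.
Incident photons needed: 1.539×10⁻⁴ / 0.6064 = 2.538×10⁻⁴ mol.
Photon energy: hc/λ = 6.387×10⁻¹⁹ J; per mole, 3.846×10⁵ J mol⁻¹.
Energy required: 2.538×10⁻⁴ × 3.846×10⁵ = 98 J.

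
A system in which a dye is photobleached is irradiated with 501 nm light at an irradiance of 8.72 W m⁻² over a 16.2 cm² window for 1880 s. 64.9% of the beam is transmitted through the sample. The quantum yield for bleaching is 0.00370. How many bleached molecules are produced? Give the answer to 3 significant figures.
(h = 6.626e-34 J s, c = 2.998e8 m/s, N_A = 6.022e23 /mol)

8.70e16 bleached molecules

Photon energy at 501 nm: hc/λ = (6.626e-34)(2.998e8)/(501e-9) = 3.965e-19 J.
Energy delivered: (8.72 W m⁻²)(16.2e-4 m²)(1880 s) = 26.56 J.
Photons incident: 26.56 / 3.965e-19 = 6.699e19, i.e. 6.699e19/6.022e23 = 1.112e-4 mol.
Fraction absorbed: 1 − 64.9/100 = 0.3510.
Photons absorbed: 0.3510 × 1.112e-4 = 3.903e-5 mol.
Product: Φ × n_abs = 0.00370 × 3.903e-5 = 1.444e-7 mol.
As a count: 1.444e-7 × 6.022e23 = 8.70e16.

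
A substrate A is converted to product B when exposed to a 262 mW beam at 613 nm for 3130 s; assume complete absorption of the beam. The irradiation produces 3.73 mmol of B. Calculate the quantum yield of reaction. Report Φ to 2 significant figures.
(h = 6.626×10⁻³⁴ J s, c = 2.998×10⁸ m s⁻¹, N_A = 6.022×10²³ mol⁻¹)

Φ = 0.89

Product: 3.73 mmol = 0.00373 mol.
Photon energy at 613 nm: hc/λ = (6.626×10⁻³⁴)(2.998×10⁸)/(613×10⁻⁹) = 3.241×10⁻¹⁹ J.
Energy delivered: (262 mW)(3130 s) = 820.1 J.
Photons incident: 820.1 / 3.241×10⁻¹⁹ = 2.530×10²¹, i.e. 2.530×10²¹/6.022×10²³ = 0.004201 mol.
Φ = 0.00373 mol / 0.004201 mol photons = 0.89.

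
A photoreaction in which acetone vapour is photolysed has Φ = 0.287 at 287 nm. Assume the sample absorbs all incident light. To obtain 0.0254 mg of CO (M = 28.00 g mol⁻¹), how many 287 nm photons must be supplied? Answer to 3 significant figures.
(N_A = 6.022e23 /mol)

1.90e18 photons

Product: 0.0254 mg / 28.00 g mol⁻¹ = 9.071e-7 mol.
Photons that must be absorbed: 9.071e-7 / 0.287 = 3.161e-6 mol.
Photon count: 3.161e-6 × 6.022e23 = 1.90e18.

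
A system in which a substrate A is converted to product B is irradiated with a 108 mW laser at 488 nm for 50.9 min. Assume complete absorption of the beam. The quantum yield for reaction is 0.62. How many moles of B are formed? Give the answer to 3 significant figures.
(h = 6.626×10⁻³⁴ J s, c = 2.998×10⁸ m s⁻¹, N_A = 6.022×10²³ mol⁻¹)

Photon energy at 488 nm: hc/λ = (6.626×10⁻³⁴)(2.998×10⁸)/(488×10⁻⁹) = 4.071×10⁻¹⁹ J.
Energy delivered: (108 mW)(3054 s) = 329.8 J.
Photons incident: 329.8 / 4.071×10⁻¹⁹ = 8.101×10²⁰, i.e. 8.101×10²⁰/6.022×10²³ = 0.001345 mol.
Product: Φ × n_abs = 0.62 × 0.001345 = 8.339×10⁻⁴ mol.

8.34×10⁻⁴ mol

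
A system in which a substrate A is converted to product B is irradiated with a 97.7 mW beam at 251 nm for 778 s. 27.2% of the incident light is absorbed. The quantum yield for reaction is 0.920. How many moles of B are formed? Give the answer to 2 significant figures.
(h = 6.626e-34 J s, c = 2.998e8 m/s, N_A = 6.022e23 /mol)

4.0e-5 mol

Photon energy at 251 nm: hc/λ = (6.626e-34)(2.998e8)/(251e-9) = 7.914e-19 J.
Energy delivered: (97.7 mW)(778 s) = 76.01 J.
Photons incident: 76.01 / 7.914e-19 = 9.604e19, i.e. 9.604e19/6.022e23 = 1.595e-4 mol.
Photons absorbed: 0.272 × 1.595e-4 = 4.338e-5 mol.
Product: Φ × n_abs = 0.920 × 4.338e-5 = 3.991e-5 mol.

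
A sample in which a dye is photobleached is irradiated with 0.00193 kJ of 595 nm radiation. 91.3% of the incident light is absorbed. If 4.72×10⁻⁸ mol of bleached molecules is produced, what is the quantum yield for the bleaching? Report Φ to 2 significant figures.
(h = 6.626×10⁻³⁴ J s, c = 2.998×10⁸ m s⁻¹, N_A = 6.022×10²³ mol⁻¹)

Φ = 0.0054

Photon energy at 595 nm: hc/λ = (6.626×10⁻³⁴)(2.998×10⁸)/(595×10⁻⁹) = 3.339×10⁻¹⁹ J.
Incident energy: 0.00193 kJ = 1.93 J.
Photons incident: 1.93 / 3.339×10⁻¹⁹ = 5.780×10¹⁸, i.e. 5.780×10¹⁸/6.022×10²³ = 9.598×10⁻⁶ mol.
Photons absorbed: 0.913 × 9.598×10⁻⁶ = 8.763×10⁻⁶ mol.
Φ = 4.72×10⁻⁸ mol / 8.763×10⁻⁶ mol photons = 0.0054.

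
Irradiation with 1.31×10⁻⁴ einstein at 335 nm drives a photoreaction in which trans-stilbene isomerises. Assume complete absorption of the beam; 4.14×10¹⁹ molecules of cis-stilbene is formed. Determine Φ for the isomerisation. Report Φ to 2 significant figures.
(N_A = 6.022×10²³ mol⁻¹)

Product: 4.14×10¹⁹ / 6.022×10²³ = 6.875×10⁻⁵ mol.
Φ = 6.875×10⁻⁵ mol / 1.31×10⁻⁴ mol photons = 0.52.

Φ = 0.52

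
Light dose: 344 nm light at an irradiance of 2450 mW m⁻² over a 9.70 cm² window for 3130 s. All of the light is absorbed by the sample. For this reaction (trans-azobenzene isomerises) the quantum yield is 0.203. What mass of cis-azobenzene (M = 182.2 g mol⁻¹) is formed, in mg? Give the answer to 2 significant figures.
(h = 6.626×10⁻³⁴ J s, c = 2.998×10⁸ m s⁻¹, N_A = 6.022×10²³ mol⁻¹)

Photon energy at 344 nm: hc/λ = (6.626×10⁻³⁴)(2.998×10⁸)/(344×10⁻⁹) = 5.775×10⁻¹⁹ J.
Energy delivered: (2450 mW m⁻²)(9.70×10⁻⁴ m²)(3130 s) = 7.438 J.
Photons incident: 7.438 / 5.775×10⁻¹⁹ = 1.288×10¹⁹, i.e. 1.288×10¹⁹/6.022×10²³ = 2.139×10⁻⁵ mol.
Product: Φ × n_abs = 0.203 × 2.139×10⁻⁵ = 4.342×10⁻⁶ mol.
Mass: 4.342×10⁻⁶ × 182.2 = 7.911×10⁻⁴ g = 0.79 mg.

0.79 mg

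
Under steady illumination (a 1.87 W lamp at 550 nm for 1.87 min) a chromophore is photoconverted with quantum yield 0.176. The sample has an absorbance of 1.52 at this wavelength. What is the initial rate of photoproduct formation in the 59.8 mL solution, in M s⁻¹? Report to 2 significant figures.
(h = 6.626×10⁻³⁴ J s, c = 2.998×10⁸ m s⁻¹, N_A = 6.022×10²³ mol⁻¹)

2.5×10⁻⁵ M s⁻¹

Photon energy at 550 nm: hc/λ = (6.626×10⁻³⁴)(2.998×10⁸)/(550×10⁻⁹) = 3.612×10⁻¹⁹ J.
Energy delivered: (1.87 W)(112.2 s) = 209.8 J.
Photons incident: 209.8 / 3.612×10⁻¹⁹ = 5.808×10²⁰, i.e. 5.808×10²⁰/6.022×10²³ = 9.645×10⁻⁴ mol.
Fraction absorbed: 1 − 10^(−1.52) = 0.9698.
Photons absorbed: 0.9698 × 9.645×10⁻⁴ = 9.354×10⁻⁴ mol.
Product formed: 0.176 × 9.354×10⁻⁴ = 1.646×10⁻⁴ mol.
Rate: 1.646×10⁻⁴ mol / (112.2 s × 0.0598 L) = 2.5×10⁻⁵ M s⁻¹.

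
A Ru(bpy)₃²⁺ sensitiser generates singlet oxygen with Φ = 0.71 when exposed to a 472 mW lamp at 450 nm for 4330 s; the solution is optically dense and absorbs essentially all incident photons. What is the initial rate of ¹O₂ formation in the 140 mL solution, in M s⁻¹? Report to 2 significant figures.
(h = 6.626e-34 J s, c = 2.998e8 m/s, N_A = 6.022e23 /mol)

9.0e-6 M s⁻¹

Photon energy at 450 nm: hc/λ = (6.626e-34)(2.998e8)/(450e-9) = 4.414e-19 J.
Energy delivered: (472 mW)(4330 s) = 2044 J.
Photons incident: 2044 / 4.414e-19 = 4.631e21, i.e. 4.631e21/6.022e23 = 0.007690 mol.
Product formed: 0.71 × 0.007690 = 0.005460 mol.
Rate: 0.005460 mol / (4330 s × 0.14 L) = 9.0e-6 M s⁻¹.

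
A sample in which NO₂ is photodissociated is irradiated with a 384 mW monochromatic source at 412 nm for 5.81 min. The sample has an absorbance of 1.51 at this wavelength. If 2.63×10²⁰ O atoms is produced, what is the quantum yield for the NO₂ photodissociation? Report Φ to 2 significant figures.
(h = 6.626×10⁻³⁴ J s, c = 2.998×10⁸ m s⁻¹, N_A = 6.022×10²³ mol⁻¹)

Φ = 0.98

Product: 2.63×10²⁰ / 6.022×10²³ = 4.367×10⁻⁴ mol.
Photon energy at 412 nm: hc/λ = (6.626×10⁻³⁴)(2.998×10⁸)/(412×10⁻⁹) = 4.822×10⁻¹⁹ J.
Energy delivered: (384 mW)(348.6 s) = 133.9 J.
Photons incident: 133.9 / 4.822×10⁻¹⁹ = 2.777×10²⁰, i.e. 2.777×10²⁰/6.022×10²³ = 4.611×10⁻⁴ mol.
Fraction absorbed: 1 − 10^(−1.51) = 0.9691.
Photons absorbed: 0.9691 × 4.611×10⁻⁴ = 4.469×10⁻⁴ mol.
Φ = 4.367×10⁻⁴ mol / 4.469×10⁻⁴ mol photons = 0.98.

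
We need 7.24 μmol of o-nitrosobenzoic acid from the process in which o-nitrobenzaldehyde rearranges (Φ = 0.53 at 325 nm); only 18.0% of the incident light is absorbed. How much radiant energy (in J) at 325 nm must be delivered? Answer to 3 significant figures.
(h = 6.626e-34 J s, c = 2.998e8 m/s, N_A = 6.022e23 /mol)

27.9 J

Product: 7.24 μmol = 7.24e-6 mol.
Photons that must be absorbed: 7.24e-6 / 0.53 = 1.366e-5 mol.
Incident photons needed: 1.366e-5 / 0.180 = 7.589e-5 mol.
Photon energy: hc/λ = 6.112e-19 J; per mole, 3.681e5 J mol⁻¹.
Energy required: 7.589e-5 × 3.681e5 = 27.9 J.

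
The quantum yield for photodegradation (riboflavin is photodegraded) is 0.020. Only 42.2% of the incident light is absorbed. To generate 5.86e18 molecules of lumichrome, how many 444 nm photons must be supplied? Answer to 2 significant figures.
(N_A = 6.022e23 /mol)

6.9e20 photons

Product: 5.86e18 / 6.022e23 = 9.731e-6 mol.
Photons that must be absorbed: 9.731e-6 / 0.020 = 4.866e-4 mol.
Incident photons needed: 4.866e-4 / 0.422 = 0.001153 mol.
Photon count: 0.001153 × 6.022e23 = 6.9e20.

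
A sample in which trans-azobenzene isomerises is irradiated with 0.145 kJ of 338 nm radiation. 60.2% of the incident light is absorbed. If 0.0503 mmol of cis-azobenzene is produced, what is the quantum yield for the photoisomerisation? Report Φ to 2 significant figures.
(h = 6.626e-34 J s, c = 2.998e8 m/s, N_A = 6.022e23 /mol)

Product: 0.0503 mmol = 5.03e-5 mol.
Photon energy at 338 nm: hc/λ = (6.626e-34)(2.998e8)/(338e-9) = 5.877e-19 J.
Incident energy: 0.145 kJ = 145 J.
Photons incident: 145 / 5.877e-19 = 2.467e20, i.e. 2.467e20/6.022e23 = 4.097e-4 mol.
Photons absorbed: 0.602 × 4.097e-4 = 2.466e-4 mol.
Φ = 5.03e-5 mol / 2.466e-4 mol photons = 0.20.

Φ = 0.20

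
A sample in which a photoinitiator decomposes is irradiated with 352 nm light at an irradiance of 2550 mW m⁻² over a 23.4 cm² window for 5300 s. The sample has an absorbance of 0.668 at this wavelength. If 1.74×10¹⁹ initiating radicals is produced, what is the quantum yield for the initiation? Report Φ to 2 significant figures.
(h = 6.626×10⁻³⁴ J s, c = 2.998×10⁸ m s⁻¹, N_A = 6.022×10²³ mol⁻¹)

Φ = 0.40

Product: 1.74×10¹⁹ / 6.022×10²³ = 2.889×10⁻⁵ mol.
Photon energy at 352 nm: hc/λ = (6.626×10⁻³⁴)(2.998×10⁸)/(352×10⁻⁹) = 5.643×10⁻¹⁹ J.
Energy delivered: (2550 mW m⁻²)(23.4×10⁻⁴ m²)(5300 s) = 31.63 J.
Photons incident: 31.63 / 5.643×10⁻¹⁹ = 5.605×10¹⁹, i.e. 5.605×10¹⁹/6.022×10²³ = 9.308×10⁻⁵ mol.
Fraction absorbed: 1 − 10^(−0.668) = 0.7852.
Photons absorbed: 0.7852 × 9.308×10⁻⁵ = 7.309×10⁻⁵ mol.
Φ = 2.889×10⁻⁵ mol / 7.309×10⁻⁵ mol photons = 0.40.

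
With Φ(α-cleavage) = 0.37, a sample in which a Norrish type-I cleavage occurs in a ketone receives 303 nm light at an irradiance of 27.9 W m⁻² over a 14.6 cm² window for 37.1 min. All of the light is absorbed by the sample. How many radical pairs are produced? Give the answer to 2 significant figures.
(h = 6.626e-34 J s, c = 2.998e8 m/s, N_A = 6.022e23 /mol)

5.1e19 radical pairs

Photon energy at 303 nm: hc/λ = (6.626e-34)(2.998e8)/(303e-9) = 6.556e-19 J.
Energy delivered: (27.9 W m⁻²)(14.6e-4 m²)(2226 s) = 90.67 J.
Photons incident: 90.67 / 6.556e-19 = 1.383e20, i.e. 1.383e20/6.022e23 = 2.297e-4 mol.
Product: Φ × n_abs = 0.37 × 2.297e-4 = 8.499e-5 mol.
As a count: 8.499e-5 × 6.022e23 = 5.1e19.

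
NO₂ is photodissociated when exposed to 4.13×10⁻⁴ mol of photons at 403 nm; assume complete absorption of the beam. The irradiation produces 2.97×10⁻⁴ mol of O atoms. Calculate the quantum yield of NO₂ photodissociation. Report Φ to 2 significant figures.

Φ = 2.97×10⁻⁴ mol / 4.13×10⁻⁴ mol photons = 0.72.

Φ = 0.72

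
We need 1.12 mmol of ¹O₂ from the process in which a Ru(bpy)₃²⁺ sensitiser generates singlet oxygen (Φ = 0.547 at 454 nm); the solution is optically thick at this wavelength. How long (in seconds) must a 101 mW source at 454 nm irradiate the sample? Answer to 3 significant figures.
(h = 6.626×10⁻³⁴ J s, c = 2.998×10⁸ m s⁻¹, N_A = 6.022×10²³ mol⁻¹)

t ≈ 5340 s

Product: 1.12 mmol = 0.00112 mol.
Photons that must be absorbed: 0.00112 / 0.547 = 0.002048 mol.
Photon energy: hc/λ = 4.375×10⁻¹⁹ J; per mole, 2.635×10⁵ J mol⁻¹.
Energy required: 0.002048 × 2.635×10⁵ = 539.6 J.
Time: 539.6 J / 0.101 W = 5340 s.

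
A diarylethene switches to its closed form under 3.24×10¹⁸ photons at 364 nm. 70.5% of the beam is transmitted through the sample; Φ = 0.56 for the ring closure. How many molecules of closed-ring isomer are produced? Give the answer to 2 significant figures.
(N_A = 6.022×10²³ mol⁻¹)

Moles of photons: 3.24×10¹⁸ / 6.022×10²³ = 5.380×10⁻⁶ mol.
Fraction absorbed: 1 − 70.5/100 = 0.2950.
Photons absorbed: 0.2950 × 5.380×10⁻⁶ = 1.587×10⁻⁶ mol.
Product: Φ × n_abs = 0.56 × 1.587×10⁻⁶ = 8.887×10⁻⁷ mol.
As a count: 8.887×10⁻⁷ × 6.022×10²³ = 5.4×10¹⁷.

5.4×10¹⁷ molecules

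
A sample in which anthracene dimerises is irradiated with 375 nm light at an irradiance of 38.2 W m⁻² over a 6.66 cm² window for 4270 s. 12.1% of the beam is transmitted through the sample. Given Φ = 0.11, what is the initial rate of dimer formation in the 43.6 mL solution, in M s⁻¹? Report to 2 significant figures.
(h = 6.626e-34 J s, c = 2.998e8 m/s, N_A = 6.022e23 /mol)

1.8e-7 M s⁻¹

Photon energy at 375 nm: hc/λ = (6.626e-34)(2.998e8)/(375e-9) = 5.297e-19 J.
Energy delivered: (38.2 W m⁻²)(6.66e-4 m²)(4270 s) = 108.6 J.
Photons incident: 108.6 / 5.297e-19 = 2.050e20, i.e. 2.050e20/6.022e23 = 3.404e-4 mol.
Fraction absorbed: 1 − 12.1/100 = 0.8790.
Photons absorbed: 0.8790 × 3.404e-4 = 2.992e-4 mol.
Product formed: 0.11 × 2.992e-4 = 3.291e-5 mol.
Rate: 3.291e-5 mol / (4270 s × 0.0436 L) = 1.8e-7 M s⁻¹.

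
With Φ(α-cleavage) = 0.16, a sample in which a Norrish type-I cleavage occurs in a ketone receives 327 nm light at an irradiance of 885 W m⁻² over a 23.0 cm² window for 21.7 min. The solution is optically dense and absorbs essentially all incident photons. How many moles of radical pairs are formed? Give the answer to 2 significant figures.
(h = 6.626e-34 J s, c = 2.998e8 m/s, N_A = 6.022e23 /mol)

Photon energy at 327 nm: hc/λ = (6.626e-34)(2.998e8)/(327e-9) = 6.075e-19 J.
Energy delivered: (885 W m⁻²)(23.0e-4 m²)(1302 s) = 2650 J.
Photons incident: 2650 / 6.075e-19 = 4.362e21, i.e. 4.362e21/6.022e23 = 0.007243 mol.
Product: Φ × n_abs = 0.16 × 0.007243 = 0.001159 mol.

0.0012 mol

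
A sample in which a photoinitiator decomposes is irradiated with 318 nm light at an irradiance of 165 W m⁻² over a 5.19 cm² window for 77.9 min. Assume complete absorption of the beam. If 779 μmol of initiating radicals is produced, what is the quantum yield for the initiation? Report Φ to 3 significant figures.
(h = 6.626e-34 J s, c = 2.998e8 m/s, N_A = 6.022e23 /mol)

Φ = 0.732

Product: 779 μmol = 7.79e-4 mol.
Photon energy at 318 nm: hc/λ = (6.626e-34)(2.998e8)/(318e-9) = 6.247e-19 J.
Energy delivered: (165 W m⁻²)(5.19e-4 m²)(4674 s) = 400.3 J.
Photons incident: 400.3 / 6.247e-19 = 6.408e20, i.e. 6.408e20/6.022e23 = 0.001064 mol.
Φ = 7.79e-4 mol / 0.001064 mol photons = 0.732.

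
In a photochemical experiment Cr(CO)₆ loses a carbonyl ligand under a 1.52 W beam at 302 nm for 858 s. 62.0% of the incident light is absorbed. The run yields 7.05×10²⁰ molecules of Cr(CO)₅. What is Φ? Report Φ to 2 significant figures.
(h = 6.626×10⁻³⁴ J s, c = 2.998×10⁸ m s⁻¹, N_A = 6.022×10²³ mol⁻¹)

Product: 7.05×10²⁰ / 6.022×10²³ = 0.001171 mol.
Photon energy at 302 nm: hc/λ = (6.626×10⁻³⁴)(2.998×10⁸)/(302×10⁻⁹) = 6.578×10⁻¹⁹ J.
Energy delivered: (1.52 W)(858 s) = 1304 J.
Photons incident: 1304 / 6.578×10⁻¹⁹ = 1.982×10²¹, i.e. 1.982×10²¹/6.022×10²³ = 0.003291 mol.
Photons absorbed: 0.620 × 0.003291 = 0.002040 mol.
Φ = 0.001171 mol / 0.002040 mol photons = 0.57.

Φ = 0.57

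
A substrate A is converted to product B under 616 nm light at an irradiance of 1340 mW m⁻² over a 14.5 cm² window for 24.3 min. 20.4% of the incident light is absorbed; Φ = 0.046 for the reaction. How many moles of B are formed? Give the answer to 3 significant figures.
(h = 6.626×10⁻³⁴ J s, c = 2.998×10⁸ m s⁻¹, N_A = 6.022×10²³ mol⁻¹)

Photon energy at 616 nm: hc/λ = (6.626×10⁻³⁴)(2.998×10⁸)/(616×10⁻⁹) = 3.225×10⁻¹⁹ J.
Energy delivered: (1340 mW m⁻²)(14.5×10⁻⁴ m²)(1458 s) = 2.833 J.
Photons incident: 2.833 / 3.225×10⁻¹⁹ = 8.784×10¹⁸, i.e. 8.784×10¹⁸/6.022×10²³ = 1.459×10⁻⁵ mol.
Photons absorbed: 0.204 × 1.459×10⁻⁵ = 2.976×10⁻⁶ mol.
Product: Φ × n_abs = 0.046 × 2.976×10⁻⁶ = 1.369×10⁻⁷ mol.

1.37×10⁻⁷ mol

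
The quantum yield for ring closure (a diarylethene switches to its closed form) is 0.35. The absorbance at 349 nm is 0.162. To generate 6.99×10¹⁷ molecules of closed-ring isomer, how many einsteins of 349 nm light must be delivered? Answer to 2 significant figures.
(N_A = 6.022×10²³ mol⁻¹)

1.1×10⁻⁵ einstein

Product: 6.99×10¹⁷ / 6.022×10²³ = 1.161×10⁻⁶ mol.
Photons that must be absorbed: 1.161×10⁻⁶ / 0.35 = 3.317×10⁻⁶ mol.
Fraction absorbed: 1 − 10^(−0.162) = 0.3113.
Incident photons needed: 3.317×10⁻⁶ / 0.3113 = 1.066×10⁻⁵ mol.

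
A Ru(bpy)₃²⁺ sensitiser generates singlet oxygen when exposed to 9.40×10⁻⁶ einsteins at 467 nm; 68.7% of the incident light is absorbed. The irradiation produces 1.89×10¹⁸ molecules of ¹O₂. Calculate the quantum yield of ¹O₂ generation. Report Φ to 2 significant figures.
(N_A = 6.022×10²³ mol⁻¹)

Φ = 0.49

Product: 1.89×10¹⁸ / 6.022×10²³ = 3.138×10⁻⁶ mol.
Photons absorbed: 0.687 × 9.40×10⁻⁶ = 6.458×10⁻⁶ mol.
Φ = 3.138×10⁻⁶ mol / 6.458×10⁻⁶ mol photons = 0.49.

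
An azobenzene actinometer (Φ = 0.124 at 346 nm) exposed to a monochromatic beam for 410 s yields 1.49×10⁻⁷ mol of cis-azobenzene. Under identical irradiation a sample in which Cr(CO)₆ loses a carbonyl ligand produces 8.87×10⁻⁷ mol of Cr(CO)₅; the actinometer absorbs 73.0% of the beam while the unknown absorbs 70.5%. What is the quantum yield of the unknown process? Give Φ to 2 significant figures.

Photons absorbed by the actinometer: 1.49×10⁻⁷ / 0.124 = 1.202×10⁻⁶ mol.
Incident flux: 1.202×10⁻⁶ / 0.730 = 1.647×10⁻⁶ einstein.
Absorbed by unknown: 0.705 × 1.647×10⁻⁶ = 1.161×10⁻⁶ mol.
Φ(unknown) = 8.87×10⁻⁷ / 1.161×10⁻⁶ = 0.76.

Φ = 0.76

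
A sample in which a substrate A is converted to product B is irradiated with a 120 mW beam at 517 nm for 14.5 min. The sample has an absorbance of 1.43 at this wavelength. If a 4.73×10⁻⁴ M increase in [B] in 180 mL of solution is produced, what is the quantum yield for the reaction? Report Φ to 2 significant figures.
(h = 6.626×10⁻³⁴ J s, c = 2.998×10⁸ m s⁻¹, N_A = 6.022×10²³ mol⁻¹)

Φ = 0.20

Product: (4.73×10⁻⁴ M)(0.18 L) = 8.514×10⁻⁵ mol.
Photon energy at 517 nm: hc/λ = (6.626×10⁻³⁴)(2.998×10⁸)/(517×10⁻⁹) = 3.842×10⁻¹⁹ J.
Energy delivered: (120 mW)(870 s) = 104.4 J.
Photons incident: 104.4 / 3.842×10⁻¹⁹ = 2.717×10²⁰, i.e. 2.717×10²⁰/6.022×10²³ = 4.512×10⁻⁴ mol.
Fraction absorbed: 1 − 10^(−1.43) = 0.9628.
Photons absorbed: 0.9628 × 4.512×10⁻⁴ = 4.344×10⁻⁴ mol.
Φ = 8.514×10⁻⁵ mol / 4.344×10⁻⁴ mol photons = 0.20.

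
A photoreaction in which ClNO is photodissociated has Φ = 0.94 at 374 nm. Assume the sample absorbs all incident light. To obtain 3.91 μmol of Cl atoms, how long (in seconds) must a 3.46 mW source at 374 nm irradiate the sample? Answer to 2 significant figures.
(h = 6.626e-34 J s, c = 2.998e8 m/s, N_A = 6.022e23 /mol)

t ≈ 380 s

Product: 3.91 μmol = 3.91e-6 mol.
Photons that must be absorbed: 3.91e-6 / 0.94 = 4.160e-6 mol.
Photon energy: hc/λ = 5.311e-19 J; per mole, 3.198e5 J mol⁻¹.
Energy required: 4.160e-6 × 3.198e5 = 1.330 J.
Time: 1.330 J / 0.00346 W = 380 s.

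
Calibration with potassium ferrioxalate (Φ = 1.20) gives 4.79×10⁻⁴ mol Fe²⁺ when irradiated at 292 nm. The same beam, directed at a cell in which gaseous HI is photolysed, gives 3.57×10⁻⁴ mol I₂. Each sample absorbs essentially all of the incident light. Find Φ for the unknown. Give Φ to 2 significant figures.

Φ = 0.89

Photons absorbed by the actinometer: 4.79×10⁻⁴ / 1.20 = 3.992×10⁻⁴ mol.
Φ(unknown) = 3.57×10⁻⁴ / 3.992×10⁻⁴ = 0.89.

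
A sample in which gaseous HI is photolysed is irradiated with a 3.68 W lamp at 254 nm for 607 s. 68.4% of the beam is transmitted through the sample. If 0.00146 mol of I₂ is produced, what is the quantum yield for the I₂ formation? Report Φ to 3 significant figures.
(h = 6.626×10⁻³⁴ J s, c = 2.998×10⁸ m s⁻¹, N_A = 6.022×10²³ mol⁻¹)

Photon energy at 254 nm: hc/λ = (6.626×10⁻³⁴)(2.998×10⁸)/(254×10⁻⁹) = 7.821×10⁻¹⁹ J.
Energy delivered: (3.68 W)(607 s) = 2234 J.
Photons incident: 2234 / 7.821×10⁻¹⁹ = 2.856×10²¹, i.e. 2.856×10²¹/6.022×10²³ = 0.004743 mol.
Fraction absorbed: 1 − 68.4/100 = 0.3160.
Photons absorbed: 0.3160 × 0.004743 = 0.001499 mol.
Φ = 0.00146 mol / 0.001499 mol photons = 0.974.

Φ = 0.974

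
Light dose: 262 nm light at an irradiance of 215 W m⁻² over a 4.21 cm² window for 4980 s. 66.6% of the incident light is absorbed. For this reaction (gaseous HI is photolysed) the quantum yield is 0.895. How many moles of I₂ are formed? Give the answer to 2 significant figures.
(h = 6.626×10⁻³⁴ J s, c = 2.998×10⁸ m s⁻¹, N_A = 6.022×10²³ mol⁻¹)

5.9×10⁻⁴ mol

Photon energy at 262 nm: hc/λ = (6.626×10⁻³⁴)(2.998×10⁸)/(262×10⁻⁹) = 7.582×10⁻¹⁹ J.
Energy delivered: (215 W m⁻²)(4.21×10⁻⁴ m²)(4980 s) = 450.8 J.
Photons incident: 450.8 / 7.582×10⁻¹⁹ = 5.946×10²⁰, i.e. 5.946×10²⁰/6.022×10²³ = 9.874×10⁻⁴ mol.
Photons absorbed: 0.666 × 9.874×10⁻⁴ = 6.576×10⁻⁴ mol.
Product: Φ × n_abs = 0.895 × 6.576×10⁻⁴ = 5.886×10⁻⁴ mol.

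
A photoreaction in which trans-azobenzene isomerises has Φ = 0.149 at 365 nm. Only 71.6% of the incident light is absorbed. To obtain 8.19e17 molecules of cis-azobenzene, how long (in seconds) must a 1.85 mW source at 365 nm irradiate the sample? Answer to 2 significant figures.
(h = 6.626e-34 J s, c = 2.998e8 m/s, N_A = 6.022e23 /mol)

Product: 8.19e17 / 6.022e23 = 1.360e-6 mol.
Photons that must be absorbed: 1.360e-6 / 0.149 = 9.128e-6 mol.
Incident photons needed: 9.128e-6 / 0.716 = 1.275e-5 mol.
Photon energy: hc/λ = 5.442e-19 J; per mole, 3.277e5 J mol⁻¹.
Energy required: 1.275e-5 × 3.277e5 = 4.178 J.
Time: 4.178 J / 0.00185 W = 2300 s.

t ≈ 2300 s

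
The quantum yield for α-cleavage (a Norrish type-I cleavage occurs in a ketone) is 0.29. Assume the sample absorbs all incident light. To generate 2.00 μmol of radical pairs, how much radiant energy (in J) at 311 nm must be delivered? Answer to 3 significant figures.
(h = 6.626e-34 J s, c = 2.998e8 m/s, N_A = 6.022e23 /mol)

2.65 J

Product: 2.00 μmol = 2.00e-6 mol.
Photons that must be absorbed: 2.00e-6 / 0.29 = 6.897e-6 mol.
Photon energy: hc/λ = 6.387e-19 J; per mole, 3.846e5 J mol⁻¹.
Energy required: 6.897e-6 × 3.846e5 = 2.65 J.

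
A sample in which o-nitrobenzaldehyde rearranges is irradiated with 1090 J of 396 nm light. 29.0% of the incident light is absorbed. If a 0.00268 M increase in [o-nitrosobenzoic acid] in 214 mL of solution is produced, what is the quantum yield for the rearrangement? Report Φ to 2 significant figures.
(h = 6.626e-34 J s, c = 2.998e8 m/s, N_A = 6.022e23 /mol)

Product: (0.00268 M)(0.214 L) = 5.735e-4 mol.
Photon energy at 396 nm: hc/λ = (6.626e-34)(2.998e8)/(396e-9) = 5.016e-19 J.
Photons incident: 1090 / 5.016e-19 = 2.173e21, i.e. 2.173e21/6.022e23 = 0.003608 mol.
Photons absorbed: 0.290 × 0.003608 = 0.001046 mol.
Φ = 5.735e-4 mol / 0.001046 mol photons = 0.55.

Φ = 0.55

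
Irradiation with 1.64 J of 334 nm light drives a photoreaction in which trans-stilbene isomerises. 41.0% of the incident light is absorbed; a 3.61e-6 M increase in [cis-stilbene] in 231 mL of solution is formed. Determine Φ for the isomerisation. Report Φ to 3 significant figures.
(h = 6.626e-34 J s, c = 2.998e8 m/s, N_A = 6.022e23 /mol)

Product: (3.61e-6 M)(0.231 L) = 8.339e-7 mol.
Photon energy at 334 nm: hc/λ = (6.626e-34)(2.998e8)/(334e-9) = 5.948e-19 J.
Photons incident: 1.64 / 5.948e-19 = 2.757e18, i.e. 2.757e18/6.022e23 = 4.578e-6 mol.
Photons absorbed: 0.410 × 4.578e-6 = 1.877e-6 mol.
Φ = 8.339e-7 mol / 1.877e-6 mol photons = 0.444.

Φ = 0.444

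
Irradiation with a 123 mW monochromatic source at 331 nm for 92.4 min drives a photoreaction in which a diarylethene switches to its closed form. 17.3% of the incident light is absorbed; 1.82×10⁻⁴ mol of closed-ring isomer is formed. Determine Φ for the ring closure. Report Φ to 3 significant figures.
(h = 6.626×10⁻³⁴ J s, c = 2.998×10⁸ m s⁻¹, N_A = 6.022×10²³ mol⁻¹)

Photon energy at 331 nm: hc/λ = (6.626×10⁻³⁴)(2.998×10⁸)/(331×10⁻⁹) = 6.001×10⁻¹⁹ J.
Energy delivered: (123 mW)(5544 s) = 681.9 J.
Photons incident: 681.9 / 6.001×10⁻¹⁹ = 1.136×10²¹, i.e. 1.136×10²¹/6.022×10²³ = 0.001886 mol.
Photons absorbed: 0.173 × 0.001886 = 3.263×10⁻⁴ mol.
Φ = 1.82×10⁻⁴ mol / 3.263×10⁻⁴ mol photons = 0.558.

Φ = 0.558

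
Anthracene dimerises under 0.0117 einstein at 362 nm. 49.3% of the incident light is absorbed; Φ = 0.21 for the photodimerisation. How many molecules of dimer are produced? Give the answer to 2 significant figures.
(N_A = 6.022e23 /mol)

7.3e20 molecules

Photons absorbed: 0.493 × 0.0117 = 0.005768 mol.
Product: Φ × n_abs = 0.21 × 0.005768 = 0.001211 mol.
As a count: 0.001211 × 6.022e23 = 7.3e20.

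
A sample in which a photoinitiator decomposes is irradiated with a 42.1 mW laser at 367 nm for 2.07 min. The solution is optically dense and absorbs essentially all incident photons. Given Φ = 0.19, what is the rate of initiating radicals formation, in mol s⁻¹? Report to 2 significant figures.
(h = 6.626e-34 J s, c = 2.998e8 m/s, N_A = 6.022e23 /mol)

2.5e-8 mol s⁻¹

Photon energy at 367 nm: hc/λ = (6.626e-34)(2.998e8)/(367e-9) = 5.413e-19 J.
Energy delivered: (42.1 mW)(124.2 s) = 5.229 J.
Photons incident: 5.229 / 5.413e-19 = 9.660e18, i.e. 9.660e18/6.022e23 = 1.604e-5 mol.
Product formed: 0.19 × 1.604e-5 = 3.048e-6 mol.
Rate: 3.048e-6 / 124.2 s = 2.5e-8 mol s⁻¹.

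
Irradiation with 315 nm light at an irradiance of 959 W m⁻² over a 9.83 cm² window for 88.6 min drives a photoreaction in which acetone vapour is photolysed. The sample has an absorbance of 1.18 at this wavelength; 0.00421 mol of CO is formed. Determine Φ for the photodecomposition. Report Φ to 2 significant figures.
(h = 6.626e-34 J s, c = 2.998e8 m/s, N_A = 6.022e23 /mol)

Photon energy at 315 nm: hc/λ = (6.626e-34)(2.998e8)/(315e-9) = 6.306e-19 J.
Energy delivered: (959 W m⁻²)(9.83e-4 m²)(5316 s) = 5011 J.
Photons incident: 5011 / 6.306e-19 = 7.946e21, i.e. 7.946e21/6.022e23 = 0.01319 mol.
Fraction absorbed: 1 − 10^(−1.18) = 0.9339.
Photons absorbed: 0.9339 × 0.01319 = 0.01232 mol.
Φ = 0.00421 mol / 0.01232 mol photons = 0.34.

Φ = 0.34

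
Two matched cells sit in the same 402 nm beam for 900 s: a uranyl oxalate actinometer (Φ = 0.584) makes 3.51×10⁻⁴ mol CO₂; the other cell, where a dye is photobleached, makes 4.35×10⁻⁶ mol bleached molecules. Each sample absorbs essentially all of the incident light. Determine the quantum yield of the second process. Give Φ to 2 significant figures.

Φ = 0.0072

Photons absorbed by the actinometer: 3.51×10⁻⁴ / 0.584 = 6.010×10⁻⁴ mol.
Φ(unknown) = 4.35×10⁻⁶ / 6.010×10⁻⁴ = 0.0072.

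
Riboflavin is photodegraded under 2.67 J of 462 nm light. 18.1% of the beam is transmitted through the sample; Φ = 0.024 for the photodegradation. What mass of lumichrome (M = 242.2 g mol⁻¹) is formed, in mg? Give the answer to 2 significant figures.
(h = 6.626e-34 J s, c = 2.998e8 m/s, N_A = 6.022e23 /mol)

0.049 mg

Photon energy at 462 nm: hc/λ = (6.626e-34)(2.998e8)/(462e-9) = 4.300e-19 J.
Photons incident: 2.67 / 4.300e-19 = 6.209e18, i.e. 6.209e18/6.022e23 = 1.031e-5 mol.
Fraction absorbed: 1 − 18.1/100 = 0.8190.
Photons absorbed: 0.8190 × 1.031e-5 = 8.444e-6 mol.
Product: Φ × n_abs = 0.024 × 8.444e-6 = 2.027e-7 mol.
Mass: 2.027e-7 × 242.2 = 4.909e-5 g = 0.049 mg.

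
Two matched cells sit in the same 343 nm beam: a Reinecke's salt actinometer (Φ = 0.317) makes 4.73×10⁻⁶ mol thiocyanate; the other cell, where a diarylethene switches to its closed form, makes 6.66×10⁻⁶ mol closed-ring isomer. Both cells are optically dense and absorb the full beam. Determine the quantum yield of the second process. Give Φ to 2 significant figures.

Photons absorbed by the actinometer: 4.73×10⁻⁶ / 0.317 = 1.492×10⁻⁵ mol.
Φ(unknown) = 6.66×10⁻⁶ / 1.492×10⁻⁵ = 0.45.

Φ = 0.45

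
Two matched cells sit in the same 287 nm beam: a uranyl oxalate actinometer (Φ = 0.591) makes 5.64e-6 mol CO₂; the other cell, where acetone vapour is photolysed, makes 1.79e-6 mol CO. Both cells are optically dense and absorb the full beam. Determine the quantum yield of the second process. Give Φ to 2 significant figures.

Photons absorbed by the actinometer: 5.64e-6 / 0.591 = 9.543e-6 mol.
Φ(unknown) = 1.79e-6 / 9.543e-6 = 0.19.

Φ = 0.19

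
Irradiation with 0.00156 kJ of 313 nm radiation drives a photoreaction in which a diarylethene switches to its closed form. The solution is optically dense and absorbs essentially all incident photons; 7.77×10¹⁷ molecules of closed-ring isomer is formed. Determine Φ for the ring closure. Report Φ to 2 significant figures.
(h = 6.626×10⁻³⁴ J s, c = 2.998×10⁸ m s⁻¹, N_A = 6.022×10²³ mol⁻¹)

Product: 7.77×10¹⁷ / 6.022×10²³ = 1.290×10⁻⁶ mol.
Photon energy at 313 nm: hc/λ = (6.626×10⁻³⁴)(2.998×10⁸)/(313×10⁻⁹) = 6.347×10⁻¹⁹ J.
Incident energy: 0.00156 kJ = 1.56 J.
Photons incident: 1.56 / 6.347×10⁻¹⁹ = 2.458×10¹⁸, i.e. 2.458×10¹⁸/6.022×10²³ = 4.082×10⁻⁶ mol.
Φ = 1.290×10⁻⁶ mol / 4.082×10⁻⁶ mol photons = 0.32.

Φ = 0.32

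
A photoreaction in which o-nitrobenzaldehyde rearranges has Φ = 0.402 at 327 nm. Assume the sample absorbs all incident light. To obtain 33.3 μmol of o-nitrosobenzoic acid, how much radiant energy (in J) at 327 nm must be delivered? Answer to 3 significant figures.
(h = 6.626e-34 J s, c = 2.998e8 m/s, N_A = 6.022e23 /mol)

Product: 33.3 μmol = 3.33e-5 mol.
Photons that must be absorbed: 3.33e-5 / 0.402 = 8.284e-5 mol.
Photon energy: hc/λ = 6.075e-19 J; per mole, 3.658e5 J mol⁻¹.
Energy required: 8.284e-5 × 3.658e5 = 30.3 J.

30.3 J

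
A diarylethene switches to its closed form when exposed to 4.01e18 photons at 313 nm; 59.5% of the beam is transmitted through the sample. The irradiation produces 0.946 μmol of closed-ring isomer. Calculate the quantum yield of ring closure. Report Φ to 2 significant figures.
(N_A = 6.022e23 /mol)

Φ = 0.35

Product: 0.946 μmol = 9.46e-7 mol.
Moles of photons: 4.01e18 / 6.022e23 = 6.659e-6 mol.
Fraction absorbed: 1 − 59.5/100 = 0.4050.
Photons absorbed: 0.4050 × 6.659e-6 = 2.697e-6 mol.
Φ = 9.46e-7 mol / 2.697e-6 mol photons = 0.35.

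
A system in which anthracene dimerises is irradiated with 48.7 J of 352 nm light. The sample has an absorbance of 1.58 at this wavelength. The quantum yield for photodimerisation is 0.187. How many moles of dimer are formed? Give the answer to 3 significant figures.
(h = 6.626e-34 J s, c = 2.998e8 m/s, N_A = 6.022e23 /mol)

2.61e-5 mol

Photon energy at 352 nm: hc/λ = (6.626e-34)(2.998e8)/(352e-9) = 5.643e-19 J.
Photons incident: 48.7 / 5.643e-19 = 8.630e19, i.e. 8.630e19/6.022e23 = 1.433e-4 mol.
Fraction absorbed: 1 − 10^(−1.58) = 0.9737.
Photons absorbed: 0.9737 × 1.433e-4 = 1.395e-4 mol.
Product: Φ × n_abs = 0.187 × 1.395e-4 = 2.609e-5 mol.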